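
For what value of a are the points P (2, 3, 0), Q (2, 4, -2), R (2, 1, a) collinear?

4

Direction PQ = (0, 1, -2). From the y-coordinate of R, the parameter along the line is τ = (1 − 3)/1 = -2.
Then a = 0 + (-2)·(-2) = 4.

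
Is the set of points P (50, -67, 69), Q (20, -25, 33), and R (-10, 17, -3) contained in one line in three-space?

Yes

PQ = (-30, 42, -36), PR = (-60, 84, -72).
Each component of PR is 2 times the corresponding component of PQ, so PR = 2·PQ and the points are collinear.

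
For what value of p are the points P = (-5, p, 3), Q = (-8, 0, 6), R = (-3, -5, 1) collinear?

Collinearity requires PQ × PR = 0; each component is linear in p.
The x-component gives (5)p + (15) = 0, so p = -3.
The remaining components then also vanish.

-3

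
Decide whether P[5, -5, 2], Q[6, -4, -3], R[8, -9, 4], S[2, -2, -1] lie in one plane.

With P as base: PQ = (1, 1, -5), PR = (3, -4, 2), PS = (-3, 3, -3).
PR × PS = (6, 3, -3).
PQ · (PR × PS) = 24.
Since 24 ≠ 0, the four points are not coplanar.

No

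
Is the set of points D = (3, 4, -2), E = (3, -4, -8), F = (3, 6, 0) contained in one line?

No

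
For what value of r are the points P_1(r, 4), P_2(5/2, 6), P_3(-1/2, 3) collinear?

Collinearity: (P_1 − P_2) must be parallel to (P_3 − P_2) = (-3, -3).
Cross-multiplying the components: (r − 5/2)·(-3) = (-2)·(-3).
Solving gives r = 1/2.

1/2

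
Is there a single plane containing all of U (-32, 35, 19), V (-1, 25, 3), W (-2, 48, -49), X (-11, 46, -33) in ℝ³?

A normal to the plane through U, V, W is n = UV × UW = (888, 1628, 703).
The plane has equation n·P = 41921. For X: n·X = 41921.
Equal, so X lies in the plane and all four are coplanar.

Yes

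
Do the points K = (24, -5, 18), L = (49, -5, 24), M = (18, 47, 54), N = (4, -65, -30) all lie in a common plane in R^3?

Yes

A normal to the plane through K, L, M is n = KL × KM = (-312, -936, 1300).
The plane has equation n·P = 20592. For N: n·N = 20592.
Equal, so N lies in the plane and all four are coplanar.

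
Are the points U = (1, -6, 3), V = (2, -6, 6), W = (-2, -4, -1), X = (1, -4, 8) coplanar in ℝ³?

A normal to the plane through U, V, W is n = UV × UW = (-6, -5, 2).
The plane has equation n·P = 30. For X: n·X = 30.
Equal, so X lies in the plane and all four are coplanar.

Yes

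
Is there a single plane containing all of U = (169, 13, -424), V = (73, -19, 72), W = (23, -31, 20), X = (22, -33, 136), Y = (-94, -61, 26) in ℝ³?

Yes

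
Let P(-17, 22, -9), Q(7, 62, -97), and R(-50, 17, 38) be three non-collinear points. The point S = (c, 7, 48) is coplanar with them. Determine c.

-46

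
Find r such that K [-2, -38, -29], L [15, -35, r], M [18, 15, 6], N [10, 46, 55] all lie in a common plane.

-50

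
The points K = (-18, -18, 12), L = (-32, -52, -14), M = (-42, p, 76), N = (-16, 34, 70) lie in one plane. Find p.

Normal to plane KLN: n = (-620, 760, -660); plane equation n·P = -10440.
Requiring n·M = -10440: (760)p + (-24120) = -10440.
So p = 18.

18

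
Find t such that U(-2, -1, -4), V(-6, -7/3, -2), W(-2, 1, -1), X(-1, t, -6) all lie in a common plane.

Coplanarity ⇔ det[UV; UW; UX] = 0.
Expanding, this is linear in t: (12)t + (20) = 0.
So t = -5/3.

-5/3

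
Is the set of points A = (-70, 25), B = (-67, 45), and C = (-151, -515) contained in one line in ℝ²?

Yes

AB = (3, 20), AC = (-81, -540).
Checking proportionality: AC = -27·AB, so the vectors are parallel and the points are collinear.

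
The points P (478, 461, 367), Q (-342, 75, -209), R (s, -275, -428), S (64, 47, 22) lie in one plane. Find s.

-568

Normal to plane PQS: n = (-105294, -44436, 179676); plane equation n·X = -4874436.
Requiring n·R = -4874436: (-105294)s + (-64681428) = -4874436.
So s = -568.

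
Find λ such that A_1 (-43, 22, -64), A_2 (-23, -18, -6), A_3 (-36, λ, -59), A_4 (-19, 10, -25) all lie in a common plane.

Normal to plane A_1A_2A_4: n = (-864, 612, 720); plane equation n·P = 4536.
Requiring n·A_3 = 4536: (612)λ + (-11376) = 4536.
So λ = 26.

26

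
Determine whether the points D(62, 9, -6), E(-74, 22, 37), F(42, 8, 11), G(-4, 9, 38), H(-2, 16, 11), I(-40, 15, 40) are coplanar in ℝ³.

The plane through D, E, F has normal n = DE × DF = (264, 1452, 396) and equation n·P = 27060.
Checking the remaining points: n·G = 27060, n·H = 27060, n·I = 27060.
All equal 27060, so all 6 points lie in one plane.

Yes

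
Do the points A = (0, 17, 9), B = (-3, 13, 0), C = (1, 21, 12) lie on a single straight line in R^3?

No

AB = (-3, -4, -9), AC = (1, 4, 3).
AB × AC = (24, 0, -8).
The cross product is nonzero, so the points do not lie on one line.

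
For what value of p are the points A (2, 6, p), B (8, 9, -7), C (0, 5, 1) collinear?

Collinearity requires AB × AC = 0; each component is linear in p.
The x-component gives (-4)p + (-4) = 0, so p = -1.
The remaining components then also vanish.

-1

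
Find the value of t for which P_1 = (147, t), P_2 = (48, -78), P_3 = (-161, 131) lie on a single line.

Collinearity: (P_1 − P_2) must be parallel to (P_3 − P_2) = (-209, 209).
Cross-multiplying the components: (t − (-78))·(-209) = (99)·(209).
Solving gives t = -177.

-177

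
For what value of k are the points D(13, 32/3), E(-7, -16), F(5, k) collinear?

0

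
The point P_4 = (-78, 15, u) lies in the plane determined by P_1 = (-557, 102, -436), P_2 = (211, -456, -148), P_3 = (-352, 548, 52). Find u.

-76

A normal to the plane is n = P_1P_2 × P_1P_3 = (-400752, -315744, 456918).
P_4 lies in the plane iff n · P_1P_4 = 0.
This gives (456918)u + (34725768) = 0, so u = -76.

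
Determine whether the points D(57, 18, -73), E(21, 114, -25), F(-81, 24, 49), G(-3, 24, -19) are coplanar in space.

With D as base: DE = (-36, 96, 48), DF = (-138, 6, 122), DG = (-60, 6, 54).
DF × DG = (-408, 132, -468).
DE · (DF × DG) = 4896.
Since 4896 ≠ 0, the four points are not coplanar.

No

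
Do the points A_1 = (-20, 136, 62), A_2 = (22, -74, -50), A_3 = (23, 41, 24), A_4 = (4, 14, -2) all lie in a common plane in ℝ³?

No

A normal to the plane through A_1, A_2, A_3 is n = A_1A_2 × A_1A_3 = (-2660, -3220, 5040).
The plane has equation n·P = -72240. For A_4: n·A_4 = -65800.
-65800 ≠ -72240, so A_4 is off the plane.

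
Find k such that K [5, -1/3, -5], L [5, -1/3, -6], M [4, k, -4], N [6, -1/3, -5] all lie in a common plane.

Coplanarity ⇔ det[KL; KM; KN] = 0.
Expanding, this is linear in k: (1)k + (1/3) = 0.
So k = -1/3.

-1/3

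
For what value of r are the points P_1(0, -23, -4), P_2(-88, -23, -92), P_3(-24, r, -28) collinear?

Direction P_1P_2 = (-88, 0, -88). From the x-coordinate of P_3, the parameter along the line is τ = (-24 − 0)/(-88) = 3/11.
Then r = (-23) + 3/11·(0) = -23.

-23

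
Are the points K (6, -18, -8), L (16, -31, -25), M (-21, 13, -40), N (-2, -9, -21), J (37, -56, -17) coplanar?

The plane through K, L, M has normal n = KL × KM = (943, 779, -41) and equation n·P = -8036.
Checking the remaining points: n·N = -8036, n·J = -8036.
All equal -8036, so all 5 points lie in one plane.

Yes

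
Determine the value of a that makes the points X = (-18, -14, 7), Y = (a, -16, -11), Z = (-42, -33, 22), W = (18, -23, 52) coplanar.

-45

The points are coplanar iff XY · (XZ × XW) = 0.
Expanding, this is linear in a: (-720)a + (-32400) = 0.
So a = -45.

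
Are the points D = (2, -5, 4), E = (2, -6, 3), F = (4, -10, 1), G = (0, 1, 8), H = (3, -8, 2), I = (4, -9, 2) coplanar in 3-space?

Yes

The plane through D, E, F has normal n = DE × DF = (-2, -2, 2) and equation n·P = 14.
Checking the remaining points: n·G = 14, n·H = 14, n·I = 14.
All equal 14, so all 6 points lie in one plane.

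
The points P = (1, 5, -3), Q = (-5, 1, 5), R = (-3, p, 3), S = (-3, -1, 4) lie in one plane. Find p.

1

Normal to plane PQS: n = (20, 10, 20); plane equation n·X = 10.
Requiring n·R = 10: (10)p + (0) = 10.
So p = 1.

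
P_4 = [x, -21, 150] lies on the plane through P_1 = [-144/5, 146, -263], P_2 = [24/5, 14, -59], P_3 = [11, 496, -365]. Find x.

A normal to the plane is n = P_1P_2 × P_1P_3 = (-57936, 57732/5, 85068/5).
P_4 lies in the plane iff n · P_1P_4 = 0.
This gives (-57936)x + (17149056/5) = 0, so x = 296/5.

296/5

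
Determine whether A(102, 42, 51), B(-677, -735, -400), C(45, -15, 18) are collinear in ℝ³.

AB = (-779, -777, -451), AC = (-57, -57, -33).
AB × AC = (-66, 0, 114).
The cross product is nonzero, so the points do not lie on one line.

No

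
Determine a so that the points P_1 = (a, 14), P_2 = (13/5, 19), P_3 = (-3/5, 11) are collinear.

The three points are collinear iff det[P_1P_2; P_1P_3] = 0.
This determinant is linear in a: (8)a + (-24/5) = 0, so a = 3/5.

3/5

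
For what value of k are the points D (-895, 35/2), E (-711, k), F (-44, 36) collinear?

Collinearity: (E − D) must be parallel to (F − D) = (851, 37/2).
Cross-multiplying the components: (k − 35/2)·(851) = (184)·(37/2).
Solving gives k = 43/2.

43/2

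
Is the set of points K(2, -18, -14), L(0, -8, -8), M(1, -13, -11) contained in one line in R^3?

Yes

KL = (-2, 10, 6), KM = (-1, 5, 3).
Each component of KM is 1/2 times the corresponding component of KL, so KM = 1/2·KL and the points are collinear.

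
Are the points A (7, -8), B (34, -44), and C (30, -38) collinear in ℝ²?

No

AB = (27, -36), AC = (23, -30).
Twice the signed area of △ABC is (27)(-30) − (-36)(23) = 18.
The area is nonzero, so the three points are not collinear.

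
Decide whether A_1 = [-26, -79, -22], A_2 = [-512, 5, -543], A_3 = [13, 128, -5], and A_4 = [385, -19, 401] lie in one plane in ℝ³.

No

A normal to the plane through A_1, A_2, A_3 is n = A_1A_2 × A_1A_3 = (109275, -12057, -103878).
The plane has equation n·P = 396669. For A_4: n·A_4 = 644880.
644880 ≠ 396669, so A_4 is off the plane.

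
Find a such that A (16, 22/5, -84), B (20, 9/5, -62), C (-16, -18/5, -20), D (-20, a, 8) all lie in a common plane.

The points are coplanar iff AB · (AC × AD) = 0.
Expanding, this is linear in a: (-960)a + (-6720) = 0.
So a = -7.

-7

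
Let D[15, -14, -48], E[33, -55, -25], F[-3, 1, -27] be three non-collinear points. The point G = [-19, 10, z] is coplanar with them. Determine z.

-1

Coplanarity requires DE · (DF × DG) = 0.
DE = (18, -41, 23), DF = (-18, 15, 21); the triple product is linear in z with coefficient -468 and constant term -468.
Setting it to zero: z = -1.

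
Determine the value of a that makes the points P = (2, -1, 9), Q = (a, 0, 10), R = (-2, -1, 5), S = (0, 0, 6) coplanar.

4

The points are coplanar iff PQ · (PR × PS) = 0.
Expanding, this is linear in a: (4)a + (-16) = 0.
So a = 4.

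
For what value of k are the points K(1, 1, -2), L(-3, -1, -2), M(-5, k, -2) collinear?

-2

Direction KL = (-4, -2, 0). From the x-coordinate of M, the parameter along the line is τ = (-5 − 1)/(-4) = 3/2.
Then k = 1 + 3/2·(-2) = -2.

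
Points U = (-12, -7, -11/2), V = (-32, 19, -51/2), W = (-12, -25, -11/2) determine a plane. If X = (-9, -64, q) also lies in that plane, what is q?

The plane through U, V, W has equation −360x + 360z = 2340.
Substituting X: (360)q + (3240) = 2340, so q = -5/2.

-5/2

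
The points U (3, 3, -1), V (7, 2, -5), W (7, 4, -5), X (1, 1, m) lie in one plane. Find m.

1

Normal to plane UVW: n = (8, 0, 8); plane equation n·P = 16.
Requiring n·X = 16: (8)m + (8) = 16.
So m = 1.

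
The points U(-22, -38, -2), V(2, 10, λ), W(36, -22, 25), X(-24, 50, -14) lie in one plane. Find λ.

Coplanarity ⇔ det[UV; UW; UX] = 0.
Expanding, this is linear in λ: (5136)λ + (-20544) = 0.
So λ = 4.

4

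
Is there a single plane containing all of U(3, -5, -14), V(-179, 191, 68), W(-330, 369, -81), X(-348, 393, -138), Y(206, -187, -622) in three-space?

The plane through U, V, W has normal n = UV × UW = (-43800, -39500, -2800) and equation n·P = 105300.
Checking the remaining points: n·X = 105300, n·Y = 105300.
All equal 105300, so all 5 points lie in one plane.

Yes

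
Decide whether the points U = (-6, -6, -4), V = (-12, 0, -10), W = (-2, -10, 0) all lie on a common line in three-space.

UV = (-6, 6, -6), UW = (4, -4, 4).
UV × UW = (0, 0, 0).
The cross product vanishes, so the three points are collinear.

Yes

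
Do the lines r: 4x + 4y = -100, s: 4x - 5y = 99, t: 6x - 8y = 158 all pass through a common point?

Intersecting r and s: solving the 2×2 system gives (x, y) = (-26/9, -199/9).
Substitute into t: (6)(-26/9) + (-8)(-199/9) = 1436/9.
But t requires 158 ≠ 1436/9, so the three lines have no common point.

No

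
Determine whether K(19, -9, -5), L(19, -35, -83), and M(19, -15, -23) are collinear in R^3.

Yes

KL = (0, -26, -78), KM = (0, -6, -18).
Each component of KM is 3/13 times the corresponding component of KL, so KM = 3/13·KL and the points are collinear.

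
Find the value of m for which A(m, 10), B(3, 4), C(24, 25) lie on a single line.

The three points are collinear iff det[AB; AC] = 0.
This determinant is linear in m: (-21)m + (189) = 0, so m = 9.

9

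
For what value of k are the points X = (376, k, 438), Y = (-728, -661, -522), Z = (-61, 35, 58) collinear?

491

Direction YZ = (667, 696, 580). From the x-coordinate of X, the parameter along the line is τ = (376 − (-728))/667 = 48/29.
Then k = (-661) + 48/29·(696) = 491.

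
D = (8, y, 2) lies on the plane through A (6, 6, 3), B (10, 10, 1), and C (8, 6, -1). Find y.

8

Coplanarity requires AB · (AC × AD) = 0.
AB = (4, 4, -2), AC = (2, 0, -4); the triple product is linear in y with coefficient 12 and constant term -96.
Setting it to zero: y = 8.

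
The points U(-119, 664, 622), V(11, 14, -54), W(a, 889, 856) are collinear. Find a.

-164

Direction UV = (130, -650, -676). From the y-coordinate of W, the parameter along the line is τ = (889 − 664)/(-650) = -9/26.
Then a = (-119) + (-9/26)·(130) = -164.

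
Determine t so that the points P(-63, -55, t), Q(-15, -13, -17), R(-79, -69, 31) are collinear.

19

Direction QR = (-64, -56, 48). From the x-coordinate of P, the parameter along the line is τ = (-63 − (-15))/(-64) = 3/4.
Then t = (-17) + 3/4·(48) = 19.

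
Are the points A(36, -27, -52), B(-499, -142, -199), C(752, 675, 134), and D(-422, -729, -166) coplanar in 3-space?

With A as base: AB = (-535, -115, -147), AC = (716, 702, 186), AD = (-458, -702, -114).
AC × AD = (50544, -3564, -181116).
AB · (AC × AD) = -7128.
Since -7128 ≠ 0, the four points are not coplanar.

No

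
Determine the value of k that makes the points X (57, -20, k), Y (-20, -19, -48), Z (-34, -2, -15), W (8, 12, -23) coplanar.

Coplanarity ⇔ det[XY; XZ; XW] = 0.
Expanding, this is linear in k: (910)k + (91000) = 0.
So k = -100.

-100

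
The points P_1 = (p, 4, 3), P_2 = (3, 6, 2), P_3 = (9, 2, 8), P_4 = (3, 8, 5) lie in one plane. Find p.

Coplanarity ⇔ det[P_1P_2; P_1P_3; P_1P_4] = 0.
Expanding, this is linear in p: (24)p + (-120) = 0.
So p = 5.

5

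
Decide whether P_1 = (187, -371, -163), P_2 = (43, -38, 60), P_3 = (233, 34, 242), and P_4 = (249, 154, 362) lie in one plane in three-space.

No

With P_1 as base: P_1P_2 = (-144, 333, 223), P_1P_3 = (46, 405, 405), P_1P_4 = (62, 525, 525).
P_1P_3 × P_1P_4 = (0, 960, -960).
P_1P_2 · (P_1P_3 × P_1P_4) = 105600.
Since 105600 ≠ 0, the four points are not coplanar.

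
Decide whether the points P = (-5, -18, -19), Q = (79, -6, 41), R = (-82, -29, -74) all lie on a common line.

Yes

PQ = (84, 12, 60), PR = (-77, -11, -55).
Each component of PR is -11/12 times the corresponding component of PQ, so PR = -11/12·PQ and the points are collinear.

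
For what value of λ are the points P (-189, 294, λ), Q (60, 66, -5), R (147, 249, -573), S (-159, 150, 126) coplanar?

The points are coplanar iff PQ · (PR × PS) = 0.
Expanding, this is linear in λ: (-47385)λ + (-8150220) = 0.
So λ = -172.

-172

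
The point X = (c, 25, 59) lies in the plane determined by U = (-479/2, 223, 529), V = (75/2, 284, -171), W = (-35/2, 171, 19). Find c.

-7/2

The plane through U, V, W has equation −67510x − 14130y − 27946z = -1765779.
Substituting X: (-67510)c + (-2002064) = -1765779, so c = -7/2.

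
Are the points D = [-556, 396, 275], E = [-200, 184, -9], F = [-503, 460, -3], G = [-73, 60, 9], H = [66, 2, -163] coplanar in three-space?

The plane through D, E, F has normal n = DE × DF = (77112, 83916, 34020) and equation n·P = -288036.
Checking the remaining points: n·G = -288036, n·H = -288036.
All equal -288036, so all 5 points lie in one plane.

Yes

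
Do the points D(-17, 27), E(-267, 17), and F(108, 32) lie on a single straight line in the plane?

Yes

DE = (-250, -10), DF = (125, 5).
Checking proportionality: DF = -1/2·DE, so the vectors are parallel and the points are collinear.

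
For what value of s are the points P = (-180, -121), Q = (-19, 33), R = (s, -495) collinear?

Collinearity: (R − P) must be parallel to (Q − P) = (161, 154).
Cross-multiplying the components: (s − (-180))·(154) = (-374)·(161).
Solving gives s = -571.

-571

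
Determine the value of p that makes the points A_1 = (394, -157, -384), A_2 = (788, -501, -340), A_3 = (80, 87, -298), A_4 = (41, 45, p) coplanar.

3

Coplanarity ⇔ det[A_1A_2; A_1A_3; A_1A_4] = 0.
Expanding, this is linear in p: (-11880)p + (35640) = 0.
So p = 3.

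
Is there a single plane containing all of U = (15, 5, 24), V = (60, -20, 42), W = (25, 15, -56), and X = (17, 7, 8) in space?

Yes

A normal to the plane through U, V, W is n = UV × UW = (1820, 3780, 700).
The plane has equation n·P = 63000. For X: n·X = 63000.
Equal, so X lies in the plane and all four are coplanar.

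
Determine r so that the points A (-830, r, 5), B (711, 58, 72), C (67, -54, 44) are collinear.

Collinearity requires AB × AC = 0; each component is linear in r.
The x-component gives (28)r + (5880) = 0, so r = -210.
The remaining components then also vanish.

-210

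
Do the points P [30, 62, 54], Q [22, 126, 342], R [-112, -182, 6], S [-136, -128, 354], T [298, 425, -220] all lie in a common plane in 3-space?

The plane through P, Q, R has normal n = PQ × PR = (67200, -41280, 11040) and equation n·X = 52800.
Checking the remaining points: n·S = 52800, n·T = 52800.
All equal 52800, so all 5 points lie in one plane.

Yes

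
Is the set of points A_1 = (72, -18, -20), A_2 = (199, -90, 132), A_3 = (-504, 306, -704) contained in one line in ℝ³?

No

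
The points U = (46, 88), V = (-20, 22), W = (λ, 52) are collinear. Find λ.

Collinearity: (W − U) must be parallel to (V − U) = (-66, -66).
Cross-multiplying the components: (λ − 46)·(-66) = (-36)·(-66).
Solving gives λ = 10.

10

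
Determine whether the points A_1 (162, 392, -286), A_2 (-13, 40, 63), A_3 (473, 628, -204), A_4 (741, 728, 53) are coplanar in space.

A normal to the plane through A_1, A_2, A_3 is n = A_1A_2 × A_1A_3 = (-111228, 122889, 68172).
The plane has equation n·P = 10656360. For A_4: n·A_4 = 10656360.
Equal, so A_4 lies in the plane and all four are coplanar.

Yes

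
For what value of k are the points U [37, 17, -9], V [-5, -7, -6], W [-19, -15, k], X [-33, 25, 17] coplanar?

Normal to plane UVX: n = (-648, 882, -2016); plane equation n·P = 9162.
Requiring n·W = 9162: (-2016)k + (-918) = 9162.
So k = -5.

-5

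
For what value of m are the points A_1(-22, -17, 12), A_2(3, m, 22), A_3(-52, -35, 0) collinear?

Collinearity requires A_1A_2 × A_1A_3 = 0; each component is linear in m.
The x-component gives (-12)m + (-24) = 0, so m = -2.
The remaining components then also vanish.

-2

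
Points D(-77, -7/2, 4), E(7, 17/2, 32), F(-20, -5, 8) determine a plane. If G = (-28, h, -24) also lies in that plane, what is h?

-25

A normal to the plane is n = DE × DF = (90, 1260, -810).
G lies in the plane iff n · DG = 0.
This gives (1260)h + (31500) = 0, so h = -25.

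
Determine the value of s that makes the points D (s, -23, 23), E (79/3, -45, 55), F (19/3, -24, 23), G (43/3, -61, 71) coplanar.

Coplanarity ⇔ det[DE; DF; DG] = 0.
Expanding, this is linear in s: (176)s + (-5456/3) = 0.
So s = 31/3.

31/3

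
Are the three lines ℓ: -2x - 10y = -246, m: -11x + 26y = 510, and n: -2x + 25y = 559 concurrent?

Yes

The three lines meet at one point iff the augmented coefficient matrix [aᵢ bᵢ cᵢ] has rank < 3, i.e. its determinant vanishes.
Here the determinant is 0.
It vanishes, so the lines are concurrent at (8, 23).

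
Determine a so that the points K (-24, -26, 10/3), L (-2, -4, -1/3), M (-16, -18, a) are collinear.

Direction KL = (22, 22, -11/3). From the x-coordinate of M, the parameter along the line is τ = (-16 − (-24))/22 = 4/11.
Then a = 10/3 + 4/11·(-11/3) = 2.

2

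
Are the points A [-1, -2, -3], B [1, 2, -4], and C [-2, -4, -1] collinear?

AB = (2, 4, -1), AC = (-1, -2, 2).
AB × AC = (6, -3, 0).
The cross product is nonzero, so the points do not lie on one line.

No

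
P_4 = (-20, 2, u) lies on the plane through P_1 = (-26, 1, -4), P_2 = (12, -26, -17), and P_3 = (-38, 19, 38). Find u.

Coplanarity requires P_1P_2 · (P_1P_3 × P_1P_4) = 0.
P_1P_2 = (38, -27, -13), P_1P_3 = (-12, 18, 42); the triple product is linear in u with coefficient 360 and constant term -5400.
Setting it to zero: u = 15.

15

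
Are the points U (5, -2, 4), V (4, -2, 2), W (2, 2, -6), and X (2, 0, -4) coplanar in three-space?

Yes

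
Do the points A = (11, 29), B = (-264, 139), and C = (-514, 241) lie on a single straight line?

AB = (-275, 110), AC = (-525, 212).
If collinear, AC would be a scalar multiple of AB. But (-275)·(212) ≠ (110)·(-525) (difference -550), so they are not parallel; the points are not collinear.

No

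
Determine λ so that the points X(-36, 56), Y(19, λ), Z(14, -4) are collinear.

-10

The three points are collinear iff det[XY; XZ] = 0.
This determinant is linear in λ: (-50)λ + (-500) = 0, so λ = -10.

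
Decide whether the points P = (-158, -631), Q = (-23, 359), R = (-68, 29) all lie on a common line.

Yes

PQ = (135, 990), PR = (90, 660).
Twice the signed area of △PQR is (135)(660) − (990)(90) = 0.
The triangle is degenerate (zero area), so the points are collinear.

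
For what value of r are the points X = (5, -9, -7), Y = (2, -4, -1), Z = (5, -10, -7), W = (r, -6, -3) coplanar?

3

Normal to plane XYZ: n = (6, 0, 3); plane equation n·P = 9.
Requiring n·W = 9: (6)r + (-9) = 9.
So r = 3.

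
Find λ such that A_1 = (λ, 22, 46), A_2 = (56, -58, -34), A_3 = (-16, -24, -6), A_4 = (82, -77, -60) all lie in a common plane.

-94

The points are coplanar iff A_1A_2 · (A_1A_3 × A_1A_4) = 0.
Expanding, this is linear in λ: (352)λ + (33088) = 0.
So λ = -94.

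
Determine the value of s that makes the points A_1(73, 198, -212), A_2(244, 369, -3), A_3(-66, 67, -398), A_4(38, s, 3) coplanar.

35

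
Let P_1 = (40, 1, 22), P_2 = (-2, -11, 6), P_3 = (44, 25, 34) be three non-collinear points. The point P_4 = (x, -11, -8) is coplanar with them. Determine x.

-58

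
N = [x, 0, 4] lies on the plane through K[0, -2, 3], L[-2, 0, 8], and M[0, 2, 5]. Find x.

0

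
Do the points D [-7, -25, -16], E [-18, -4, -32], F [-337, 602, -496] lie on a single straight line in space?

No

DE = (-11, 21, -16), DF = (-330, 627, -480).
DE × DF = (-48, 0, 33).
The cross product is nonzero, so the points do not lie on one line.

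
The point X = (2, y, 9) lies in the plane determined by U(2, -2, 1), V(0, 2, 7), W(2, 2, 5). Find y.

6

A normal to the plane is n = UV × UW = (-8, 8, -8).
X lies in the plane iff n · UX = 0.
This gives (8)y + (-48) = 0, so y = 6.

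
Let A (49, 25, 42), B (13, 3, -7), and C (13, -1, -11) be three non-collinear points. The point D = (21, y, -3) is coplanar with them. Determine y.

1

Coplanarity requires AB · (AC × AD) = 0.
AB = (-36, -22, -49), AC = (-36, -26, -53); the triple product is linear in y with coefficient -144 and constant term 144.
Setting it to zero: y = 1.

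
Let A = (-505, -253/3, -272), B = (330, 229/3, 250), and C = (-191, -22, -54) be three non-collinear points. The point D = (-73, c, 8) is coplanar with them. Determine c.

-1/3

A normal to the plane is n = AB × AC = (7462/3, -18122, 1599).
D lies in the plane iff n · AD = 0.
This gives (-18122)c + (-18122/3) = 0, so c = -1/3.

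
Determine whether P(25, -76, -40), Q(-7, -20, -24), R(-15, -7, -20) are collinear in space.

No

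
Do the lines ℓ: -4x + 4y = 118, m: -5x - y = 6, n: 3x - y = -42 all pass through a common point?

Intersecting ℓ and m: solving the 2×2 system gives (x, y) = (-71/12, 283/12).
Substitute into n: (3)(-71/12) + (-1)(283/12) = -124/3.
But n requires -42 ≠ -124/3, so the three lines have no common point.

No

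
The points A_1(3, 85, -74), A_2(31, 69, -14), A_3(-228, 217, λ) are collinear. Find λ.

-569

Direction A_1A_2 = (28, -16, 60). From the x-coordinate of A_3, the parameter along the line is τ = (-228 − 3)/28 = -33/4.
Then λ = (-74) + (-33/4)·(60) = -569.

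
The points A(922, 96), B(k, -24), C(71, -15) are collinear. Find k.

The three points are collinear iff det[AB; AC] = 0.
This determinant is linear in k: (-111)k + (222) = 0, so k = 2.

2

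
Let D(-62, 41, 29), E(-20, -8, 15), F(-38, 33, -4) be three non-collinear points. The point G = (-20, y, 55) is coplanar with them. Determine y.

A normal to the plane is n = DE × DF = (1505, 1050, 840).
G lies in the plane iff n · DG = 0.
This gives (1050)y + (42000) = 0, so y = -40.

-40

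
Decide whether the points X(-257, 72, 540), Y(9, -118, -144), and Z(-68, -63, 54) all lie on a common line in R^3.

Yes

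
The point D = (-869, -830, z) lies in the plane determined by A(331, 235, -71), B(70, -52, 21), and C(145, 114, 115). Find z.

719

A normal to the plane is n = AB × AC = (-42250, 31434, -21801).
D lies in the plane iff n · AD = 0.
This gives (-21801)z + (15674919) = 0, so z = 719.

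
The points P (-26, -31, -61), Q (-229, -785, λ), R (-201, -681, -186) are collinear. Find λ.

Collinearity requires PQ × PR = 0; each component is linear in λ.
The x-component gives (650)λ + (133900) = 0, so λ = -206.
The remaining components then also vanish.

-206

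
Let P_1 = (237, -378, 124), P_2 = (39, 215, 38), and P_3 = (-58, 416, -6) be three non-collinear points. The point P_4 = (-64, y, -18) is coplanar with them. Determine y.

The plane through P_1, P_2, P_3 has equation −8806x − 370y + 17723z = 250490.
Substituting P_4: (-370)y + (244570) = 250490, so y = -16.

-16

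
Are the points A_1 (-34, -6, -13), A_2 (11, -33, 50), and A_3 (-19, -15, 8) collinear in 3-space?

Yes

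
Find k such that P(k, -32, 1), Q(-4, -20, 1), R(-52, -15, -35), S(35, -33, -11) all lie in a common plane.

41

The points are coplanar iff PQ · (PR × PS) = 0.
Expanding, this is linear in k: (528)k + (-21648) = 0.
So k = 41.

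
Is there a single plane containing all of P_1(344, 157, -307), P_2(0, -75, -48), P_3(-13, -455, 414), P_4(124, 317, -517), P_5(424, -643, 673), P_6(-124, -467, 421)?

Yes

The plane through P_1, P_2, P_3 has normal n = P_1P_2 × P_1P_3 = (-8764, 155561, 127704) and equation n·P = -17796867.
Checking the remaining points: n·P_4 = -17796867, n·P_5 = -17796867, n·P_6 = -17796867.
All equal -17796867, so all 6 points lie in one plane.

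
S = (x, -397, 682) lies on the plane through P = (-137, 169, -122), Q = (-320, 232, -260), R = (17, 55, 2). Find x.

The plane through P, Q, R has equation −7920x + 1440y + 11160z = -33120.
Substituting S: (-7920)x + (7039440) = -33120, so x = 893.

893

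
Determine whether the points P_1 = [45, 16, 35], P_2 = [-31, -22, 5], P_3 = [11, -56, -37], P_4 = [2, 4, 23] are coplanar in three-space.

A normal to the plane through P_1, P_2, P_3 is n = P_1P_2 × P_1P_3 = (576, -4452, 4180).
The plane has equation n·P = 100988. For P_4: n·P_4 = 79484.
79484 ≠ 100988, so P_4 is off the plane.

No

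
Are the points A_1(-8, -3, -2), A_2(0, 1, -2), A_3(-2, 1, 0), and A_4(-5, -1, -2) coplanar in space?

No

With A_1 as base: A_1A_2 = (8, 4, 0), A_1A_3 = (6, 4, 2), A_1A_4 = (3, 2, 0).
A_1A_3 × A_1A_4 = (-4, 6, 0).
A_1A_2 · (A_1A_3 × A_1A_4) = -8.
Since -8 ≠ 0, the four points are not coplanar.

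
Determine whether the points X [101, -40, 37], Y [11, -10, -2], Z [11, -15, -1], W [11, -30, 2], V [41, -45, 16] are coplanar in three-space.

The plane through X, Y, Z has normal n = XY × XZ = (-165, 90, 450) and equation n·P = -3615.
Checking the remaining points: n·W = -3615, n·V = -3615.
All equal -3615, so all 5 points lie in one plane.

Yes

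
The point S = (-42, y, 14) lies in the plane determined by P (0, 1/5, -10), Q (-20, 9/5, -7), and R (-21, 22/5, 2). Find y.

43/5

A normal to the plane is n = PQ × PR = (33/5, 177, -252/5).
S lies in the plane iff n · PS = 0.
This gives (177)y + (-7611/5) = 0, so y = 43/5.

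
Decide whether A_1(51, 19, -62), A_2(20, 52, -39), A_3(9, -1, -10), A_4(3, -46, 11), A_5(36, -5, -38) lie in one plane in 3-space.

The plane through A_1, A_2, A_3 has normal n = A_1A_2 × A_1A_3 = (2176, 646, 2006) and equation n·P = -1122.
Checking the remaining points: n·A_4 = -1122, n·A_5 = -1122.
All equal -1122, so all 5 points lie in one plane.

Yes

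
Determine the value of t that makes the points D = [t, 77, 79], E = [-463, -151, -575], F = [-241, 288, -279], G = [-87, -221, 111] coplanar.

The points are coplanar iff DE · (DF × DG) = 0.
Expanding, this is linear in t: (-321874)t + (-21565558) = 0.
So t = -67.

-67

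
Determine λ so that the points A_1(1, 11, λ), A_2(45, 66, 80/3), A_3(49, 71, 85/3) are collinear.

25/3

Collinearity requires A_1A_2 × A_1A_3 = 0; each component is linear in λ.
The x-component gives (5)λ + (-125/3) = 0, so λ = 25/3.
The remaining components then also vanish.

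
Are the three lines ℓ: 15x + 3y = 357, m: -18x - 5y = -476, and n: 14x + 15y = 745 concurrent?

No

Intersecting ℓ and m: solving the 2×2 system gives (x, y) = (17, 34).
Substitute into n: (14)(17) + (15)(34) = 748.
But n requires 745 ≠ 748, so the three lines have no common point.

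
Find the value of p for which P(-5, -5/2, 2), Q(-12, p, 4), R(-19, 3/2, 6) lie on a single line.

Direction PR = (-14, 4, 4). From the x-coordinate of Q, the parameter along the line is τ = (-12 − (-5))/(-14) = 1/2.
Then p = (-5/2) + 1/2·(4) = -1/2.

-1/2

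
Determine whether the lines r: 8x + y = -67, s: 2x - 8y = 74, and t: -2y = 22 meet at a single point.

Yes

Intersecting r and s: solving the 2×2 system gives (x, y) = (-7, -11).
Substitute into t: (0)(-7) + (-2)(-11) = 22.
This equals 22, so (-7, -11) lies on all three lines and they are concurrent.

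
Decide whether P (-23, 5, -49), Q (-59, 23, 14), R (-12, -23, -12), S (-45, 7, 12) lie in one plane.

A normal to the plane through P, Q, R is n = PQ × PR = (2430, 2025, 810).
The plane has equation n·X = -85455. For S: n·S = -85455.
Equal, so S lies in the plane and all four are coplanar.

Yes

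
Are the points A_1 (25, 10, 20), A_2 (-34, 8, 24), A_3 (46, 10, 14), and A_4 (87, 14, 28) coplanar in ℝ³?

Yes

The four points are coplanar iff the 3×3 determinant with rows A_1A_2, A_1A_3, A_1A_4 is zero.
Rows: (-59, -2, 4), (21, 0, -6), (62, 4, 8).
Expanding along the first row: (-59)(24) − (-2)(540) + (4)(84) = 0.
Zero determinant ⇒ coplanar.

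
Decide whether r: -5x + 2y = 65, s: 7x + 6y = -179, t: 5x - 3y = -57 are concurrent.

Lines aᵢx + bᵢy = cᵢ with pairwise distinct directions are concurrent exactly when det[aᵢ bᵢ cᵢ] = 0.
Here the determinant is 88.
Nonzero, so no common point exists.

No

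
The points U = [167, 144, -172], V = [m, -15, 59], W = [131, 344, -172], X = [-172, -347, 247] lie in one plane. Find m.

-40

The points are coplanar iff UV · (UW × UX) = 0.
Expanding, this is linear in m: (83800)m + (3352000) = 0.
So m = -40.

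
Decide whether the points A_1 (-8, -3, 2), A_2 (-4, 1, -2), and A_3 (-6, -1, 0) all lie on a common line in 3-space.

A_1A_2 = (4, 4, -4), A_1A_3 = (2, 2, -2).
A_1A_2 × A_1A_3 = (0, 0, 0).
The cross product vanishes, so the three points are collinear.

Yes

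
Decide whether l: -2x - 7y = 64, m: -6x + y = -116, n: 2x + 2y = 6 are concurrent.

Yes

Intersecting l and m: solving the 2×2 system gives (x, y) = (17, -14).
Substitute into n: (2)(17) + (2)(-14) = 6.
This equals 6, so (17, -14) lies on all three lines and they are concurrent.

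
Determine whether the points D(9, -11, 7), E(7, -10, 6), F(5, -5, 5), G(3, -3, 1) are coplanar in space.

With D as base: DE = (-2, 1, -1), DF = (-4, 6, -2), DG = (-6, 8, -6).
DF × DG = (-20, -12, 4).
DE · (DF × DG) = 24.
Since 24 ≠ 0, the four points are not coplanar.

No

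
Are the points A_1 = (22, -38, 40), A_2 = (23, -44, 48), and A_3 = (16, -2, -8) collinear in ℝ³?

Yes

A_1A_2 = (1, -6, 8), A_1A_3 = (-6, 36, -48).
A_1A_2 × A_1A_3 = (0, 0, 0).
The cross product vanishes, so the three points are collinear.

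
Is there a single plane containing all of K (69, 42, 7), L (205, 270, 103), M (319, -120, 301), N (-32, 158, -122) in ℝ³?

Yes

With K as base: KL = (136, 228, 96), KM = (250, -162, 294), KN = (-101, 116, -129).
KM × KN = (-13206, 2556, 12638).
KL · (KM × KN) = 0.
The scalar triple product vanishes, so the four points are coplanar.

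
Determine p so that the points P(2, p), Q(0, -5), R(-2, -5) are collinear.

-5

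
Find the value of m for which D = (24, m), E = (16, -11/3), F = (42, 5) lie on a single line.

-1

The three points are collinear iff det[DE; DF] = 0.
This determinant is linear in m: (26)m + (26) = 0, so m = -1.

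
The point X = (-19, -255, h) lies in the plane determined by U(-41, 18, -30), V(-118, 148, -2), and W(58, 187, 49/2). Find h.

-203/2

The plane through U, V, W has equation 2353x + (13937/2)y − 25883z = 805450.
Substituting X: (-25883)h + (-3643349/2) = 805450, so h = -203/2.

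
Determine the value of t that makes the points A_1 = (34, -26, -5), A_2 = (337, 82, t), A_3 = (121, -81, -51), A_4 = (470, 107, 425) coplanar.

319

Normal to plane A_1A_3A_4: n = (-17532, -57466, 35551); plane equation n·P = 720273.
Requiring n·A_2 = 720273: (35551)t + (-10620496) = 720273.
So t = 319.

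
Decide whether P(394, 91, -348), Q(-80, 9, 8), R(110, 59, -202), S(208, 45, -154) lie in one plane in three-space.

Yes

With P as base: PQ = (-474, -82, 356), PR = (-284, -32, 146), PS = (-186, -46, 194).
PR × PS = (508, 27940, 7112).
PQ · (PR × PS) = 0.
The scalar triple product vanishes, so the four points are coplanar.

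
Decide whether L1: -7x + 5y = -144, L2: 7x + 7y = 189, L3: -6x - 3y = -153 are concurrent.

No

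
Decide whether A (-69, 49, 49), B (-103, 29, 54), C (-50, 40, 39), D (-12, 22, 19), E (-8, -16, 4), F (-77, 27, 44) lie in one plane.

Yes

The plane through A, B, C has normal n = AB × AC = (245, -245, 686) and equation n·P = 4704.
Checking the remaining points: n·D = 4704, n·E = 4704, n·F = 4704.
All equal 4704, so all 6 points lie in one plane.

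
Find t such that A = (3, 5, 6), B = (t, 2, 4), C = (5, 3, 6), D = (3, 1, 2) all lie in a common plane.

Coplanarity ⇔ det[AB; AC; AD] = 0.
Expanding, this is linear in t: (8)t + (-32) = 0.
So t = 4.

4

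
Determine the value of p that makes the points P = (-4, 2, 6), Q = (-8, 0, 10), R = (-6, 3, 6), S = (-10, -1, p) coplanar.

Normal to plane PQR: n = (-4, -8, -8); plane equation n·X = -48.
Requiring n·S = -48: (-8)p + (48) = -48.
So p = 12.

12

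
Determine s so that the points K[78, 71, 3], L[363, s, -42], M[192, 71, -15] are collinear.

71

Direction KM = (114, 0, -18). From the x-coordinate of L, the parameter along the line is τ = (363 − 78)/114 = 5/2.
Then s = 71 + 5/2·(0) = 71.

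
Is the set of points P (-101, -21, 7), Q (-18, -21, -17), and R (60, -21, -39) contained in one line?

PQ = (83, 0, -24), PR = (161, 0, -46).
PQ × PR = (0, -46, 0).
The cross product is nonzero, so the points do not lie on one line.

No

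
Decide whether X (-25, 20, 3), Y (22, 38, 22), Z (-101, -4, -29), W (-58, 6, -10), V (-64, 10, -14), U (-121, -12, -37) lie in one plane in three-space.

The plane through X, Y, Z has normal n = XY × XZ = (-120, 60, 240) and equation n·P = 4920.
Checking the remaining points: n·W = 4920, n·V = 4920, n·U = 4920.
All equal 4920, so all 6 points lie in one plane.

Yes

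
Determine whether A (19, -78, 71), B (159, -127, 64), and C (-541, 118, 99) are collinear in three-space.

Yes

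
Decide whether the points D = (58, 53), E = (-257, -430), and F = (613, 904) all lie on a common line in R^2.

Yes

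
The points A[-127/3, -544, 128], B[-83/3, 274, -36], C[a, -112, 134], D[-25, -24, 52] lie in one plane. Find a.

-25/3

The points are coplanar iff AB · (AC × AD) = 0.
Expanding, this is linear in a: (-23112)a + (-192600) = 0.
So a = -25/3.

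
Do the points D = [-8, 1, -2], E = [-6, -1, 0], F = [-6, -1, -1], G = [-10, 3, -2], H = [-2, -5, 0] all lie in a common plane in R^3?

Yes

The plane through D, E, F has normal n = DE × DF = (2, 2, 0) and equation n·P = -14.
Checking the remaining points: n·G = -14, n·H = -14.
All equal -14, so all 5 points lie in one plane.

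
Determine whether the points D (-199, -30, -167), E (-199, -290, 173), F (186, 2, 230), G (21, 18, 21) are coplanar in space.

A normal to the plane through D, E, F is n = DE × DF = (-114100, 130900, 100100).
The plane has equation n·P = 2062200. For G: n·G = 2062200.
Equal, so G lies in the plane and all four are coplanar.

Yes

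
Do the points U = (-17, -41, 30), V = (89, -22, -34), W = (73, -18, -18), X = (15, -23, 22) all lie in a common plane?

With U as base: UV = (106, 19, -64), UW = (90, 23, -48), UX = (32, 18, -8).
UW × UX = (680, -816, 884).
UV · (UW × UX) = 0.
The scalar triple product vanishes, so the four points are coplanar.

Yes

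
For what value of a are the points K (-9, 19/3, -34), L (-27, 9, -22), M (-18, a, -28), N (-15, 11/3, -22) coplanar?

23/3

Normal to plane KLN: n = (64, 144, 64); plane equation n·P = -1840.
Requiring n·M = -1840: (144)a + (-2944) = -1840.
So a = 23/3.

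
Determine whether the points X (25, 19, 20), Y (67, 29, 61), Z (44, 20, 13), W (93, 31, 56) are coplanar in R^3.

Yes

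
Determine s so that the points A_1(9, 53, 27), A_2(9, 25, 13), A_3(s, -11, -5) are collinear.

9

Direction A_1A_2 = (0, -28, -14). From the y-coordinate of A_3, the parameter along the line is τ = (-11 − 53)/(-28) = 16/7.
Then s = 9 + 16/7·(0) = 9.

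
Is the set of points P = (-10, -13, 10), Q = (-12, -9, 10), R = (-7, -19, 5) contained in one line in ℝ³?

No

PQ = (-2, 4, 0), PR = (3, -6, -5).
PQ × PR = (-20, -10, 0).
The cross product is nonzero, so the points do not lie on one line.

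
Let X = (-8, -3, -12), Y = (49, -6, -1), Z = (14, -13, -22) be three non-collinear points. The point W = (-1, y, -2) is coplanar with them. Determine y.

2

The plane through X, Y, Z has equation 140x + 812y − 504z = 2492.
Substituting W: (812)y + (868) = 2492, so y = 2.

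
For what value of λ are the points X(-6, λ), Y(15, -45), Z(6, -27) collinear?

Collinearity: (X − Y) must be parallel to (Z − Y) = (-9, 18).
Cross-multiplying the components: (λ − (-45))·(-9) = (-21)·(18).
Solving gives λ = -3.

-3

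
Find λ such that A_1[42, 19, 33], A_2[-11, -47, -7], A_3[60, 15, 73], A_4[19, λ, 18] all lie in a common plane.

-12

The points are coplanar iff A_1A_2 · (A_1A_3 × A_1A_4) = 0.
Expanding, this is linear in λ: (1400)λ + (16800) = 0.
So λ = -12.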